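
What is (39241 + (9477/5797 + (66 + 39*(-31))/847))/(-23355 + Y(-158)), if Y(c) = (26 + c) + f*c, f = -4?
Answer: -17516093297/10201763495 ≈ -1.7170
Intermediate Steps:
Y(c) = 26 - 3*c (Y(c) = (26 + c) - 4*c = 26 - 3*c)
(39241 + (9477/5797 + (66 + 39*(-31))/847))/(-23355 + Y(-158)) = (39241 + (9477/5797 + (66 + 39*(-31))/847))/(-23355 + (26 - 3*(-158))) = (39241 + (9477*(1/5797) + (66 - 1209)*(1/847)))/(-23355 + (26 + 474)) = (39241 + (9477/5797 - 1143*1/847))/(-23355 + 500) = (39241 + (9477/5797 - 1143/847))/(-22855) = (39241 + 127368/446369)*(-1/22855) = (17516093297/446369)*(-1/22855) = -17516093297/10201763495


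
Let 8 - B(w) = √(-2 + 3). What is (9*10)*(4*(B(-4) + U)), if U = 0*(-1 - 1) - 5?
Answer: 720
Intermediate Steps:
U = -5 (U = 0*(-2) - 5 = 0 - 5 = -5)
B(w) = 7 (B(w) = 8 - √(-2 + 3) = 8 - √1 = 8 - 1*1 = 8 - 1 = 7)
(9*10)*(4*(B(-4) + U)) = (9*10)*(4*(7 - 5)) = 90*(4*2) = 90*8 = 720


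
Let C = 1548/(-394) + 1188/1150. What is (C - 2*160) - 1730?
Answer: -232541782/113275 ≈ -2052.9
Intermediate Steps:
C = -328032/113275 (C = 1548*(-1/394) + 1188*(1/1150) = -774/197 + 594/575 = -328032/113275 ≈ -2.8959)
(C - 2*160) - 1730 = (-328032/113275 - 2*160) - 1730 = (-328032/113275 - 320) - 1730 = -36576032/113275 - 1730 = -232541782/113275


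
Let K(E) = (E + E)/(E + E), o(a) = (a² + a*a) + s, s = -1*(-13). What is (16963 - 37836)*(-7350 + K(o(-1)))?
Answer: 153395677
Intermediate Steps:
s = 13
o(a) = 13 + 2*a² (o(a) = (a² + a*a) + 13 = (a² + a²) + 13 = 2*a² + 13 = 13 + 2*a²)
K(E) = 1 (K(E) = (2*E)/((2*E)) = (2*E)*(1/(2*E)) = 1)
(16963 - 37836)*(-7350 + K(o(-1))) = (16963 - 37836)*(-7350 + 1) = -20873*(-7349) = 153395677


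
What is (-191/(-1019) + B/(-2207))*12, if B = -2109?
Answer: 30847296/2248933 ≈ 13.716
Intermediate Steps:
(-191/(-1019) + B/(-2207))*12 = (-191/(-1019) - 2109/(-2207))*12 = (-191*(-1/1019) - 2109*(-1/2207))*12 = (191/1019 + 2109/2207)*12 = (2570608/2248933)*12 = 30847296/2248933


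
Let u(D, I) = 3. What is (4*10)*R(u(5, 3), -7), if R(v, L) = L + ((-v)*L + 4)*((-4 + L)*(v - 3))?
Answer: -280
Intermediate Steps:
R(v, L) = L + (-4 + L)*(-3 + v)*(4 - L*v) (R(v, L) = L + (-L*v + 4)*((-4 + L)*(-3 + v)) = L + (4 - L*v)*((-4 + L)*(-3 + v)) = L + (-4 + L)*(-3 + v)*(4 - L*v))
(4*10)*R(u(5, 3), -7) = (4*10)*(48 - 16*3 - 11*(-7) - 1*(-7)²*3² - 8*(-7)*3 + 3*3*(-7)² + 4*(-7)*3²) = 40*(48 - 48 + 77 - 1*49*9 + 168 + 3*3*49 + 4*(-7)*9) = 40*(48 - 48 + 77 - 441 + 168 + 441 - 252) = 40*(-7) = -280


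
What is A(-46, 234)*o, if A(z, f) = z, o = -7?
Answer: 322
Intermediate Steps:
A(-46, 234)*o = -46*(-7) = 322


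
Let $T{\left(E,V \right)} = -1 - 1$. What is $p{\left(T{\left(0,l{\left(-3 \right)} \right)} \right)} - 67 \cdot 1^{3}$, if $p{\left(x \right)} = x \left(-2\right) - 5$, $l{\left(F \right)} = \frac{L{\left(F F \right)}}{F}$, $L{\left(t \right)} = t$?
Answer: $-68$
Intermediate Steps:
$l{\left(F \right)} = F$ ($l{\left(F \right)} = \frac{F F}{F} = \frac{F^{2}}{F} = F$)
$T{\left(E,V \right)} = -2$
$p{\left(x \right)} = -5 - 2 x$ ($p{\left(x \right)} = - 2 x - 5 = -5 - 2 x$)
$p{\left(T{\left(0,l{\left(-3 \right)} \right)} \right)} - 67 \cdot 1^{3} = \left(-5 - -4\right) - 67 \cdot 1^{3} = \left(-5 + 4\right) - 67 = -1 - 67 = -68$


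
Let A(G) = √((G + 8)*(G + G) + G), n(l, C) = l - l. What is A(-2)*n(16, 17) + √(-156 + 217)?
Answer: √61 ≈ 7.8102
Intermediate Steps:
n(l, C) = 0
A(G) = √(G + 2*G*(8 + G)) (A(G) = √((8 + G)*(2*G) + G) = √(2*G*(8 + G) + G) = √(G + 2*G*(8 + G)))
A(-2)*n(16, 17) + √(-156 + 217) = √(-2*(17 + 2*(-2)))*0 + √(-156 + 217) = √(-2*(17 - 4))*0 + √61 = √(-2*13)*0 + √61 = √(-26)*0 + √61 = (I*√26)*0 + √61 = 0 + √61 = √61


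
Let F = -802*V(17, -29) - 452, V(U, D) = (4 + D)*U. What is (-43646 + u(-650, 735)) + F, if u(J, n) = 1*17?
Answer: 296769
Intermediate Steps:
u(J, n) = 17
V(U, D) = U*(4 + D)
F = 340398 (F = -13634*(4 - 29) - 452 = -13634*(-25) - 452 = -802*(-425) - 452 = 340850 - 452 = 340398)
(-43646 + u(-650, 735)) + F = (-43646 + 17) + 340398 = -43629 + 340398 = 296769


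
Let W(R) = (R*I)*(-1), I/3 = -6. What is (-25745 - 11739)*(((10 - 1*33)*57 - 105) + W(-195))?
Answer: 184646184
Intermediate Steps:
I = -18 (I = 3*(-6) = -18)
W(R) = 18*R (W(R) = (R*(-18))*(-1) = -18*R*(-1) = 18*R)
(-25745 - 11739)*(((10 - 1*33)*57 - 105) + W(-195)) = (-25745 - 11739)*(((10 - 1*33)*57 - 105) + 18*(-195)) = -37484*(((10 - 33)*57 - 105) - 3510) = -37484*((-23*57 - 105) - 3510) = -37484*((-1311 - 105) - 3510) = -37484*(-1416 - 3510) = -37484*(-4926) = 184646184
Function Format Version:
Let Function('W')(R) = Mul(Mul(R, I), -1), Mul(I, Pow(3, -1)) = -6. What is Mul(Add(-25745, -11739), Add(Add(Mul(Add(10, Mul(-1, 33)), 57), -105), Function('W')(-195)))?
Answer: 184646184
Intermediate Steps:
I = -18 (I = Mul(3, -6) = -18)
Function('W')(R) = Mul(18, R) (Function('W')(R) = Mul(Mul(R, -18), -1) = Mul(Mul(-18, R), -1) = Mul(18, R))
Mul(Add(-25745, -11739), Add(Add(Mul(Add(10, Mul(-1, 33)), 57), -105), Function('W')(-195))) = Mul(Add(-25745, -11739), Add(Add(Mul(Add(10, Mul(-1, 33)), 57), -105), Mul(18, -195))) = Mul(-37484, Add(Add(Mul(Add(10, -33), 57), -105), -3510)) = Mul(-37484, Add(Add(Mul(-23, 57), -105), -3510)) = Mul(-37484, Add(Add(-1311, -105), -3510)) = Mul(-37484, Add(-1416, -3510)) = Mul(-37484, -4926) = 184646184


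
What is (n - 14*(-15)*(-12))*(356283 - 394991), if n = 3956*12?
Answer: -1740002016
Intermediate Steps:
n = 47472
(n - 14*(-15)*(-12))*(356283 - 394991) = (47472 - 14*(-15)*(-12))*(356283 - 394991) = (47472 + 210*(-12))*(-38708) = (47472 - 2520)*(-38708) = 44952*(-38708) = -1740002016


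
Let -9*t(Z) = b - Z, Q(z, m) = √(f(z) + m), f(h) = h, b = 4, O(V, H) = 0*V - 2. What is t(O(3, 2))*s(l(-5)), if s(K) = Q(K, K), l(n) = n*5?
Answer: -10*I*√2/3 ≈ -4.714*I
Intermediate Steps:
l(n) = 5*n
O(V, H) = -2 (O(V, H) = 0 - 2 = -2)
Q(z, m) = √(m + z) (Q(z, m) = √(z + m) = √(m + z))
s(K) = √2*√K (s(K) = √(K + K) = √(2*K) = √2*√K)
t(Z) = -4/9 + Z/9 (t(Z) = -(4 - Z)/9 = -4/9 + Z/9)
t(O(3, 2))*s(l(-5)) = (-4/9 + (⅑)*(-2))*(√2*√(5*(-5))) = (-4/9 - 2/9)*(√2*√(-25)) = -2*√2*5*I/3 = -10*I*√2/3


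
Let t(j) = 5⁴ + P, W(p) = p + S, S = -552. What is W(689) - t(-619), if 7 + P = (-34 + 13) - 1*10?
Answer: -450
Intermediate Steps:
P = -38 (P = -7 + ((-34 + 13) - 1*10) = -7 + (-21 - 10) = -7 - 31 = -38)
W(p) = -552 + p (W(p) = p - 552 = -552 + p)
t(j) = 587 (t(j) = 5⁴ - 38 = 625 - 38 = 587)
W(689) - t(-619) = (-552 + 689) - 1*587 = 137 - 587 = -450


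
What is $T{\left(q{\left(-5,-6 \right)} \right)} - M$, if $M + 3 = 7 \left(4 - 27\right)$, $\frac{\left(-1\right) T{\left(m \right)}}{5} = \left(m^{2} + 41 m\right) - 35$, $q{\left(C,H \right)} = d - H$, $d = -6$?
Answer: $339$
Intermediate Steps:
$q{\left(C,H \right)} = -6 - H$
$T{\left(m \right)} = 175 - 205 m - 5 m^{2}$ ($T{\left(m \right)} = - 5 \left(\left(m^{2} + 41 m\right) - 35\right) = - 5 \left(-35 + m^{2} + 41 m\right) = 175 - 205 m - 5 m^{2}$)
$M = -164$ ($M = -3 + 7 \left(4 - 27\right) = -3 + 7 \left(-23\right) = -3 - 161 = -164$)
$T{\left(q{\left(-5,-6 \right)} \right)} - M = \left(175 - 205 \left(-6 - -6\right) - 5 \left(-6 - -6\right)^{2}\right) - -164 = \left(175 - 205 \left(-6 + 6\right) - 5 \left(-6 + 6\right)^{2}\right) + 164 = \left(175 - 0 - 5 \cdot 0^{2}\right) + 164 = \left(175 + 0 - 0\right) + 164 = \left(175 + 0 + 0\right) + 164 = 175 + 164 = 339$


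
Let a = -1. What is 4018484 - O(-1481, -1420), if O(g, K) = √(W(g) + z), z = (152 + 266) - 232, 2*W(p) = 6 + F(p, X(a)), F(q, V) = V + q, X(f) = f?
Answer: 4018484 - 2*I*√138 ≈ 4.0185e+6 - 23.495*I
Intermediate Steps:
W(p) = 5/2 + p/2 (W(p) = (6 + (-1 + p))/2 = (5 + p)/2 = 5/2 + p/2)
z = 186 (z = 418 - 232 = 186)
O(g, K) = √(377/2 + g/2) (O(g, K) = √((5/2 + g/2) + 186) = √(377/2 + g/2))
4018484 - O(-1481, -1420) = 4018484 - √(754 + 2*(-1481))/2 = 4018484 - √(754 - 2962)/2 = 4018484 - √(-2208)/2 = 4018484 - 4*I*√138/2 = 4018484 - 2*I*√138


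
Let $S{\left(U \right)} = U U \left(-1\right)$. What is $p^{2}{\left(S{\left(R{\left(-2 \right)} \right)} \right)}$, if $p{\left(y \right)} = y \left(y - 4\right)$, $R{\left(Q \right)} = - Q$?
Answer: $1024$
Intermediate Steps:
$S{\left(U \right)} = - U^{2}$ ($S{\left(U \right)} = U^{2} \left(-1\right) = - U^{2}$)
$p{\left(y \right)} = y \left(-4 + y\right)$
$p^{2}{\left(S{\left(R{\left(-2 \right)} \right)} \right)} = \left(- \left(\left(-1\right) \left(-2\right)\right)^{2} \left(-4 - \left(\left(-1\right) \left(-2\right)\right)^{2}\right)\right)^{2} = \left(- 2^{2} \left(-4 - 2^{2}\right)\right)^{2} = \left(\left(-1\right) 4 \left(-4 - 4\right)\right)^{2} = \left(- 4 \left(-4 - 4\right)\right)^{2} = \left(\left(-4\right) \left(-8\right)\right)^{2} = 32^{2} = 1024$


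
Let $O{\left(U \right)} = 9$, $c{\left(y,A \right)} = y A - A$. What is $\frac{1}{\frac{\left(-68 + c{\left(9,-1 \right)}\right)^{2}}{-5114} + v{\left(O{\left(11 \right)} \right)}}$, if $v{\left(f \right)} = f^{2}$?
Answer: $\frac{2557}{204229} \approx 0.01252$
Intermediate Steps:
$c{\left(y,A \right)} = - A + A y$ ($c{\left(y,A \right)} = A y - A = - A + A y$)
$\frac{1}{\frac{\left(-68 + c{\left(9,-1 \right)}\right)^{2}}{-5114} + v{\left(O{\left(11 \right)} \right)}} = \frac{1}{\frac{\left(-68 - \left(-1 + 9\right)\right)^{2}}{-5114} + 9^{2}} = \frac{1}{\left(-68 - 8\right)^{2} \left(- \frac{1}{5114}\right) + 81} = \frac{1}{\left(-76\right)^{2} \left(- \frac{1}{5114}\right) + 81} = \frac{1}{5776 \left(- \frac{1}{5114}\right) + 81} = \frac{1}{- \frac{2888}{2557} + 81} = \frac{1}{\frac{204229}{2557}} = \frac{2557}{204229}$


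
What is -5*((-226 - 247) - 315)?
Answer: 3940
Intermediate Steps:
-5*((-226 - 247) - 315) = -5*(-473 - 315) = -5*(-788) = 3940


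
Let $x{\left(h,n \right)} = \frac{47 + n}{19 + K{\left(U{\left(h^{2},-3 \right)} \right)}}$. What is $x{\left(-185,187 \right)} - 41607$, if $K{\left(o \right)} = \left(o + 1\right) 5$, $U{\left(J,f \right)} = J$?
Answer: $- \frac{7120996209}{171149} \approx -41607.0$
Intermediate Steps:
$K{\left(o \right)} = 5 + 5 o$ ($K{\left(o \right)} = \left(1 + o\right) 5 = 5 + 5 o$)
$x{\left(h,n \right)} = \frac{47 + n}{24 + 5 h^{2}}$ ($x{\left(h,n \right)} = \frac{47 + n}{19 + \left(5 + 5 h^{2}\right)} = \frac{47 + n}{24 + 5 h^{2}}$)
$x{\left(-185,187 \right)} - 41607 = \frac{47 + 187}{24 + 5 \left(-185\right)^{2}} - 41607 = \frac{1}{24 + 5 \cdot 34225} \cdot 234 - 41607 = \frac{1}{24 + 171125} \cdot 234 - 41607 = \frac{1}{171149} \cdot 234 - 41607 = \frac{234}{171149} - 41607 = - \frac{7120996209}{171149}$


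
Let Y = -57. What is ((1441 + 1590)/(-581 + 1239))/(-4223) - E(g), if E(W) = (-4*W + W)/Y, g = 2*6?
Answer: -4771771/7542278 ≈ -0.63267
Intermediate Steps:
g = 12
E(W) = W/19 (E(W) = (-4*W + W)/(-57) = -3*W*(-1/57) = W/19)
((1441 + 1590)/(-581 + 1239))/(-4223) - E(g) = ((1441 + 1590)/(-581 + 1239))/(-4223) - 12/19 = (3031/658)*(-1/4223) - 1*12/19 = (3031*(1/658))*(-1/4223) - 12/19 = (433/94)*(-1/4223) - 12/19 = -433/396962 - 12/19 = -4771771/7542278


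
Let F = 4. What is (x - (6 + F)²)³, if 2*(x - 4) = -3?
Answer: -7414875/8 ≈ -9.2686e+5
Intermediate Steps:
x = 5/2 (x = 4 + (½)*(-3) = 4 - 3/2 = 5/2 ≈ 2.5000)
(x - (6 + F)²)³ = (5/2 - (6 + 4)²)³ = (5/2 - 1*10²)³ = (5/2 - 1*100)³ = (5/2 - 100)³ = (-195/2)³ = -7414875/8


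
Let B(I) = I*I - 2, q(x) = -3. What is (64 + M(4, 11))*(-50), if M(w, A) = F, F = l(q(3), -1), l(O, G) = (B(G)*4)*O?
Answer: -3800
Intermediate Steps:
B(I) = -2 + I**2 (B(I) = I**2 - 2 = -2 + I**2)
l(O, G) = O*(-8 + 4*G**2) (l(O, G) = ((-2 + G**2)*4)*O = (-8 + 4*G**2)*O = O*(-8 + 4*G**2))
F = 12 (F = 4*(-3)*(-2 + (-1)**2) = 4*(-3)*(-2 + 1) = 4*(-3)*(-1) = 12)
M(w, A) = 12
(64 + M(4, 11))*(-50) = (64 + 12)*(-50) = 76*(-50) = -3800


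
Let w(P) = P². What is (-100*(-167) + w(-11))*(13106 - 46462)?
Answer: -561081276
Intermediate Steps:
(-100*(-167) + w(-11))*(13106 - 46462) = (-100*(-167) + (-11)²)*(13106 - 46462) = (16700 + 121)*(-33356) = 16821*(-33356) = -561081276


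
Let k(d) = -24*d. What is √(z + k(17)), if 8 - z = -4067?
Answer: √3667 ≈ 60.556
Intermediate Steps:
z = 4075 (z = 8 - 1*(-4067) = 8 + 4067 = 4075)
√(z + k(17)) = √(4075 - 24*17) = √(4075 - 408) = √3667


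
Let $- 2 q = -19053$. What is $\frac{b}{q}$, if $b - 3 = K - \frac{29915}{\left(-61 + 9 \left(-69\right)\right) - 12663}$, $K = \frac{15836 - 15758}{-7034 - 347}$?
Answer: $\frac{206104016}{375341985117} \approx 0.00054911$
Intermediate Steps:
$K = - \frac{78}{7381}$ ($K = \frac{78}{-7381} = 78 \left(- \frac{1}{7381}\right) = - \frac{78}{7381} \approx -0.010568$)
$b = \frac{103052008}{19699889}$ ($b = 3 - \left(\frac{78}{7381} + \frac{29915}{\left(-61 + 9 \left(-69\right)\right) - 12663}\right) = 3 - \left(\frac{78}{7381} + \frac{29915}{\left(-61 - 621\right) - 12663}\right) = 3 - \left(\frac{78}{7381} + \frac{29915}{-682 - 12663}\right) = 3 - \left(\frac{78}{7381} + \frac{29915}{-13345}\right) = 3 - - \frac{43952341}{19699889} = 3 + \left(- \frac{78}{7381} + \frac{5983}{2669}\right) = 3 + \frac{43952341}{19699889} = \frac{103052008}{19699889} \approx 5.2311$)
$q = \frac{19053}{2}$ ($q = \left(- \frac{1}{2}\right) \left(-19053\right) = \frac{19053}{2} \approx 9526.5$)
$\frac{b}{q} = \frac{103052008}{19699889 \cdot \frac{19053}{2}} = \frac{103052008}{19699889} \cdot \frac{2}{19053} = \frac{206104016}{375341985117}$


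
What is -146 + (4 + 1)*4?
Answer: -126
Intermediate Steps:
-146 + (4 + 1)*4 = -146 + 5*4 = -146 + 20 = -126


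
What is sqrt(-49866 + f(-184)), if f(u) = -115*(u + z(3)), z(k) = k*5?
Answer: I*sqrt(30431) ≈ 174.44*I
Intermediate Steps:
z(k) = 5*k
f(u) = -1725 - 115*u (f(u) = -115*(u + 5*3) = -115*(u + 15) = -115*(15 + u) = -1725 - 115*u)
sqrt(-49866 + f(-184)) = sqrt(-49866 + (-1725 - 115*(-184))) = sqrt(-49866 + (-1725 + 21160)) = sqrt(-49866 + 19435) = sqrt(-30431) = I*sqrt(30431)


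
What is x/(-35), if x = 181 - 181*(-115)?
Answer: -20996/35 ≈ -599.89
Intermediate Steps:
x = 20996 (x = 181 + 20815 = 20996)
x/(-35) = 20996/(-35) = -1/35*20996 = -20996/35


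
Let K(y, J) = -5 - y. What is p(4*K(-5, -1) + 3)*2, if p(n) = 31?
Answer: 62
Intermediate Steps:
p(4*K(-5, -1) + 3)*2 = 31*2 = 62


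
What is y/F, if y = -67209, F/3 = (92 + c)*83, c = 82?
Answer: -22403/14442 ≈ -1.5512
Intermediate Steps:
F = 43326 (F = 3*((92 + 82)*83) = 3*(174*83) = 3*14442 = 43326)
y/F = -67209/43326 = -67209*1/43326 = -22403/14442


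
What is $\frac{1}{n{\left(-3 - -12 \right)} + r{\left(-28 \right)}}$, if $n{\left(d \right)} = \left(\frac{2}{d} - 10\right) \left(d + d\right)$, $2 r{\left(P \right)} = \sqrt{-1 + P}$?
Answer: $- \frac{704}{123933} - \frac{2 i \sqrt{29}}{123933} \approx -0.0056805 - 8.6905 \cdot 10^{-5} i$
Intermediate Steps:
$r{\left(P \right)} = \frac{\sqrt{-1 + P}}{2}$
$n{\left(d \right)} = 2 d \left(-10 + \frac{2}{d}\right)$ ($n{\left(d \right)} = \left(-10 + \frac{2}{d}\right) 2 d = 2 d \left(-10 + \frac{2}{d}\right)$)
$\frac{1}{n{\left(-3 - -12 \right)} + r{\left(-28 \right)}} = \frac{1}{\left(4 - 20 \left(-3 - -12\right)\right) + \frac{\sqrt{-1 - 28}}{2}} = \frac{1}{\left(4 - 20 \left(-3 + 12\right)\right) + \frac{\sqrt{-29}}{2}} = \frac{1}{\left(4 - 180\right) + \frac{i \sqrt{29}}{2}} = \frac{1}{-176 + \frac{i \sqrt{29}}{2}}$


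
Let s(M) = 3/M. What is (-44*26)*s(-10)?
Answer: 1716/5 ≈ 343.20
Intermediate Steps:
(-44*26)*s(-10) = (-44*26)*(3/(-10)) = -3432*(-1)/10 = -1144*(-3/10) = 1716/5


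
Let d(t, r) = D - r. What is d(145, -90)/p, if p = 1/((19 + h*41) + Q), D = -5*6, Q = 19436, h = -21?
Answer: 1115640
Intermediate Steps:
D = -30
d(t, r) = -30 - r
p = 1/18594 (p = 1/((19 - 21*41) + 19436) = 1/((19 - 861) + 19436) = 1/(-842 + 19436) = 1/18594 ≈ 5.3781e-5)
d(145, -90)/p = (-30 - 1*(-90))/(1/18594) = (-30 + 90)*18594 = 60*18594 = 1115640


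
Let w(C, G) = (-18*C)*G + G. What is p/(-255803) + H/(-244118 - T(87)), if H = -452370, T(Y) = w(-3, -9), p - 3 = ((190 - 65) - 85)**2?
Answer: 115327075441/62319494269 ≈ 1.8506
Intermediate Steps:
p = 1603 (p = 3 + ((190 - 65) - 85)**2 = 3 + (125 - 85)**2 = 3 + 40**2 = 3 + 1600 = 1603)
w(C, G) = G - 18*C*G (w(C, G) = -18*C*G + G = G - 18*C*G)
T(Y) = -495 (T(Y) = -9*(1 - 18*(-3)) = -9*(1 + 54) = -9*55 = -495)
p/(-255803) + H/(-244118 - T(87)) = 1603/(-255803) - 452370/(-244118 - 1*(-495)) = 1603*(-1/255803) - 452370/(-244118 + 495) = -1603/255803 - 452370/(-243623) = -1603/255803 - 452370*(-1/243623) = -1603/255803 + 452370/243623 = 115327075441/62319494269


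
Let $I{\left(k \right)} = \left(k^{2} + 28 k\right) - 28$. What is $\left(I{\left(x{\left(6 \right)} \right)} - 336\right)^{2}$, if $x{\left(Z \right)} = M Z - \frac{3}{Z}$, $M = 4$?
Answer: $\frac{11458225}{16} \approx 7.1614 \cdot 10^{5}$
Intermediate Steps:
$x{\left(Z \right)} = - \frac{3}{Z} + 4 Z$ ($x{\left(Z \right)} = 4 Z - \frac{3}{Z} = - \frac{3}{Z} + 4 Z$)
$I{\left(k \right)} = -28 + k^{2} + 28 k$
$\left(I{\left(x{\left(6 \right)} \right)} - 336\right)^{2} = \left(\left(-28 + \left(- \frac{3}{6} + 4 \cdot 6\right)^{2} + 28 \left(- \frac{3}{6} + 4 \cdot 6\right)\right) - 336\right)^{2} = \left(\left(-28 + \left(\left(-3\right) \frac{1}{6} + 24\right)^{2} + 28 \left(\left(-3\right) \frac{1}{6} + 24\right)\right) - 336\right)^{2} = \left(\left(-28 + \left(- \frac{1}{2} + 24\right)^{2} + 28 \left(- \frac{1}{2} + 24\right)\right) - 336\right)^{2} = \left(\left(-28 + \left(\frac{47}{2}\right)^{2} + 28 \cdot \frac{47}{2}\right) - 336\right)^{2} = \left(\left(-28 + \frac{2209}{4} + 658\right) - 336\right)^{2} = \left(\frac{4729}{4} - 336\right)^{2} = \left(\frac{3385}{4}\right)^{2} = \frac{11458225}{16}$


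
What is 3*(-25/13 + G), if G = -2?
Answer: -153/13 ≈ -11.769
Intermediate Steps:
3*(-25/13 + G) = 3*(-25/13 - 2) = 3*(-51/13) = -153/13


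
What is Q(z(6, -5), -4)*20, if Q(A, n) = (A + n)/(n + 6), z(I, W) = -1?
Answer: -50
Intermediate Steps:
Q(A, n) = (A + n)/(6 + n)
Q(z(6, -5), -4)*20 = ((-1 - 4)/(6 - 4))*20 = (-5/2)*20 = ((½)*(-5))*20 = -5/2*20 = -50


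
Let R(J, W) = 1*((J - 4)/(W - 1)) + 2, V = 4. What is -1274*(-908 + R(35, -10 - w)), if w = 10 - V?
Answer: 19661642/17 ≈ 1.1566e+6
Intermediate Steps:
w = 6 (w = 10 - 1*4 = 10 - 4 = 6)
R(J, W) = 2 + (-4 + J)/(-1 + W) (R(J, W) = 1*((-4 + J)/(-1 + W)) + 2 = (-4 + J)/(-1 + W) + 2 = 2 + (-4 + J)/(-1 + W))
-1274*(-908 + R(35, -10 - w)) = -1274*(-908 + (-6 + 35 + 2*(-10 - 1*6))/(-1 + (-10 - 1*6))) = -1274*(-908 + (-6 + 35 + 2*(-10 - 6))/(-1 + (-10 - 6))) = -1274*(-908 + (-6 + 35 + 2*(-16))/(-1 - 16)) = -1274*(-908 + (-6 + 35 - 32)/(-17)) = -1274*(-908 - 1/17*(-3)) = -1274*(-908 + 3/17) = -1274*(-15433/17) = 19661642/17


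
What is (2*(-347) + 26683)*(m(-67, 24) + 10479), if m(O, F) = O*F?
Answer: 230548419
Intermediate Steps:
m(O, F) = F*O
(2*(-347) + 26683)*(m(-67, 24) + 10479) = (2*(-347) + 26683)*(24*(-67) + 10479) = (-694 + 26683)*(-1608 + 10479) = 25989*8871 = 230548419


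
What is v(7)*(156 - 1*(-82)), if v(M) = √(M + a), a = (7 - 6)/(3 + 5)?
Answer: 119*√114/2 ≈ 635.29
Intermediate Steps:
a = ⅛ (a = 1/8 = 1*(⅛) = ⅛ ≈ 0.12500)
v(M) = √(⅛ + M) (v(M) = √(M + ⅛) = √(⅛ + M))
v(7)*(156 - 1*(-82)) = (√(2 + 16*7)/4)*(156 - 1*(-82)) = (√(2 + 112)/4)*(156 + 82) = (√114/4)*238 = 119*√114/2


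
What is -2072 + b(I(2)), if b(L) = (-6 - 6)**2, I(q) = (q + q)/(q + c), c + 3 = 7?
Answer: -1928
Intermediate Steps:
c = 4 (c = -3 + 7 = 4)
I(q) = 2*q/(4 + q) (I(q) = (q + q)/(q + 4) = (2*q)/(4 + q) = 2*q/(4 + q))
b(L) = 144 (b(L) = (-12)**2 = 144)
-2072 + b(I(2)) = -2072 + 144 = -1928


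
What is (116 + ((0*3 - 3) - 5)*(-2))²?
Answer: 17424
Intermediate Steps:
(116 + ((0*3 - 3) - 5)*(-2))² = (116 + ((0 - 3) - 5)*(-2))² = (116 + (-3 - 5)*(-2))² = (116 - 8*(-2))² = (116 + 16)² = 132² = 17424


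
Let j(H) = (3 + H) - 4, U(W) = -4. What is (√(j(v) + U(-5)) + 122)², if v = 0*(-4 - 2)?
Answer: (122 + I*√5)² ≈ 14879.0 + 545.6*I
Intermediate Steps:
v = 0 (v = 0*(-6) = 0)
j(H) = -1 + H
(√(j(v) + U(-5)) + 122)² = (√((-1 + 0) - 4) + 122)² = (√(-1 - 4) + 122)² = (√(-5) + 122)² = (I*√5 + 122)² = (122 + I*√5)²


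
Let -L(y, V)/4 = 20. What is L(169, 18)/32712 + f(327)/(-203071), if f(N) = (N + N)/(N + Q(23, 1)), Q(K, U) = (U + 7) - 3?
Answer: -338434963/137839314954 ≈ -0.0024553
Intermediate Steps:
Q(K, U) = 4 + U (Q(K, U) = (7 + U) - 3 = 4 + U)
L(y, V) = -80 (L(y, V) = -4*20 = -80)
f(N) = 2*N/(5 + N) (f(N) = (N + N)/(N + (4 + 1)) = (2*N)/(N + 5) = (2*N)/(5 + N) = 2*N/(5 + N))
L(169, 18)/32712 + f(327)/(-203071) = -80/32712 + (2*327/(5 + 327))/(-203071) = -80*1/32712 + (2*327/332)*(-1/203071) = -10/4089 + (2*327*(1/332))*(-1/203071) = -10/4089 + (327/166)*(-1/203071) = -10/4089 - 327/33709786 = -338434963/137839314954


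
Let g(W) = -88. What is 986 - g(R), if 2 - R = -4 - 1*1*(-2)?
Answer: 1074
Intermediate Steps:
R = 4 (R = 2 - (-4 - 1*1*(-2)) = 2 - (-4 - 1*(-2)) = 2 - (-4 + 2) = 2 - 1*(-2) = 2 + 2 = 4)
986 - g(R) = 986 - 1*(-88) = 986 + 88 = 1074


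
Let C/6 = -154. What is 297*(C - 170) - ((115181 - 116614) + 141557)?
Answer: -465042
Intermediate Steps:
C = -924 (C = 6*(-154) = -924)
297*(C - 170) - ((115181 - 116614) + 141557) = 297*(-924 - 170) - ((115181 - 116614) + 141557) = 297*(-1094) - (-1433 + 141557) = -324918 - 1*140124 = -324918 - 140124 = -465042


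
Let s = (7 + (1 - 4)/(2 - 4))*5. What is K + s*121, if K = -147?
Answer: 9991/2 ≈ 4995.5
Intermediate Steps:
s = 85/2 (s = (7 - 3/(-2))*5 = (7 - 3*(-1/2))*5 = (7 + 3/2)*5 = (17/2)*5 = 85/2 ≈ 42.500)
K + s*121 = -147 + (85/2)*121 = -147 + 10285/2 = 9991/2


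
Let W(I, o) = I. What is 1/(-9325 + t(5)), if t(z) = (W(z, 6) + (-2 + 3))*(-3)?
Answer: -1/9343 ≈ -0.00010703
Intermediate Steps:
t(z) = -3 - 3*z (t(z) = (z + (-2 + 3))*(-3) = (z + 1)*(-3) = (1 + z)*(-3) = -3 - 3*z)
1/(-9325 + t(5)) = 1/(-9325 + (-3 - 3*5)) = 1/(-9325 + (-3 - 15)) = 1/(-9325 - 18) = 1/(-9343) = -1/9343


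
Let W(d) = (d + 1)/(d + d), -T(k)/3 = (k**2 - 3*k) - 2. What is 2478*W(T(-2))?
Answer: 9499/8 ≈ 1187.4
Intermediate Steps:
T(k) = 6 - 3*k**2 + 9*k (T(k) = -3*((k**2 - 3*k) - 2) = -3*(-2 + k**2 - 3*k) = 6 - 3*k**2 + 9*k)
W(d) = (1 + d)/(2*d) (W(d) = (1 + d)/((2*d)) = (1 + d)*(1/(2*d)) = (1 + d)/(2*d))
2478*W(T(-2)) = 2478*((1 + (6 - 3*(-2)**2 + 9*(-2)))/(2*(6 - 3*(-2)**2 + 9*(-2)))) = 2478*((1 + (6 - 3*4 - 18))/(2*(6 - 3*4 - 18))) = 2478*((1 + (6 - 12 - 18))/(2*(6 - 12 - 18))) = 2478*((1/2)*(1 - 24)/(-24)) = 2478*((1/2)*(-1/24)*(-23)) = 2478*(23/48) = 9499/8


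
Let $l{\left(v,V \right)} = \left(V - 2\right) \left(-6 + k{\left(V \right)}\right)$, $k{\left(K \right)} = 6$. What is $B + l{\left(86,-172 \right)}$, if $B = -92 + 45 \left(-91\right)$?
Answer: $-4187$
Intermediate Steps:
$l{\left(v,V \right)} = 0$ ($l{\left(v,V \right)} = \left(V - 2\right) \left(-6 + 6\right) = \left(-2 + V\right) 0 = 0$)
$B = -4187$ ($B = -92 - 4095 = -4187$)
$B + l{\left(86,-172 \right)} = -4187 + 0 = -4187$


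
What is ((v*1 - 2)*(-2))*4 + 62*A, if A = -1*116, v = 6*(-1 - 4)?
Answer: -6936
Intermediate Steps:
v = -30 (v = 6*(-5) = -30)
A = -116
((v*1 - 2)*(-2))*4 + 62*A = ((-30*1 - 2)*(-2))*4 + 62*(-116) = ((-30 - 2)*(-2))*4 - 7192 = -32*(-2)*4 - 7192 = 64*4 - 7192 = 256 - 7192 = -6936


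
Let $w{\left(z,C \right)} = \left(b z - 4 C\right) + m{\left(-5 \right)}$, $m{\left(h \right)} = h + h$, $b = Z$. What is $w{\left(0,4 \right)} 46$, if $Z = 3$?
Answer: $-1196$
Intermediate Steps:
$b = 3$
$m{\left(h \right)} = 2 h$
$w{\left(z,C \right)} = -10 - 4 C + 3 z$ ($w{\left(z,C \right)} = \left(3 z - 4 C\right) + 2 \left(-5\right) = \left(- 4 C + 3 z\right) - 10 = -10 - 4 C + 3 z$)
$w{\left(0,4 \right)} 46 = \left(-10 - 16 + 3 \cdot 0\right) 46 = \left(-10 - 16 + 0\right) 46 = \left(-26\right) 46 = -1196$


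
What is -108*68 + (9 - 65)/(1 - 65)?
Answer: -58745/8 ≈ -7343.1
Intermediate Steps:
-108*68 + (9 - 65)/(1 - 65) = -7344 - 56/(-64) = -7344 - 56*(-1/64) = -7344 + 7/8 = -58745/8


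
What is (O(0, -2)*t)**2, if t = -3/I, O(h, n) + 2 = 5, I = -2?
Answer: 81/4 ≈ 20.250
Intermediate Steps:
O(h, n) = 3 (O(h, n) = -2 + 5 = 3)
t = 3/2 (t = -3/(-2) = -3*(-1/2) = 3/2 ≈ 1.5000)
(O(0, -2)*t)**2 = (3*(3/2))**2 = (9/2)**2 = 81/4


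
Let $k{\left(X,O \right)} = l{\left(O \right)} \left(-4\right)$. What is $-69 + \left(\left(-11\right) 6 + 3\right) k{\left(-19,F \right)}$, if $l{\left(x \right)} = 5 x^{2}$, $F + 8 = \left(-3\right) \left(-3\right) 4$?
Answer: $987771$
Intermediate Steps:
$F = 28$ ($F = -8 + \left(-3\right) \left(-3\right) 4 = -8 + 9 \cdot 4 = -8 + 36 = 28$)
$k{\left(X,O \right)} = - 20 O^{2}$ ($k{\left(X,O \right)} = 5 O^{2} \left(-4\right) = - 20 O^{2}$)
$-69 + \left(\left(-11\right) 6 + 3\right) k{\left(-19,F \right)} = -69 + \left(\left(-11\right) 6 + 3\right) \left(- 20 \cdot 28^{2}\right) = -69 + \left(-66 + 3\right) \left(\left(-20\right) 784\right) = -69 - -987840 = -69 + 987840 = 987771$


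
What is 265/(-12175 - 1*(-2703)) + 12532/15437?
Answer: 114612299/146219264 ≈ 0.78384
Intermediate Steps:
265/(-12175 - 1*(-2703)) + 12532/15437 = 265/(-12175 + 2703) + 12532*(1/15437) = 265/(-9472) + 12532/15437 = 265*(-1/9472) + 12532/15437 = -265/9472 + 12532/15437 = 114612299/146219264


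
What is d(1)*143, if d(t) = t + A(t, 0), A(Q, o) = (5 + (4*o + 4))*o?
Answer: 143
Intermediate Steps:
A(Q, o) = o*(9 + 4*o) (A(Q, o) = (5 + (4 + 4*o))*o = (9 + 4*o)*o = o*(9 + 4*o))
d(t) = t (d(t) = t + 0*(9 + 4*0) = t + 0*(9 + 0) = t + 0*9 = t + 0 = t)
d(1)*143 = 1*143 = 143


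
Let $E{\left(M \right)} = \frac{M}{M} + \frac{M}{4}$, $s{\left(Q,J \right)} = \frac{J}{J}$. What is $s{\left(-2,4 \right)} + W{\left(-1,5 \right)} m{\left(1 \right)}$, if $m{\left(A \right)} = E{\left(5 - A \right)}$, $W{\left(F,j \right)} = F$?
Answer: $-1$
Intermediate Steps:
$s{\left(Q,J \right)} = 1$
$E{\left(M \right)} = 1 + \frac{M}{4}$ ($E{\left(M \right)} = 1 + M \frac{1}{4} = 1 + \frac{M}{4}$)
$m{\left(A \right)} = \frac{9}{4} - \frac{A}{4}$ ($m{\left(A \right)} = 1 + \frac{5 - A}{4} = 1 - \left(- \frac{5}{4} + \frac{A}{4}\right) = \frac{9}{4} - \frac{A}{4}$)
$s{\left(-2,4 \right)} + W{\left(-1,5 \right)} m{\left(1 \right)} = 1 - \left(\frac{9}{4} - \frac{1}{4}\right) = 1 - 2 = -1$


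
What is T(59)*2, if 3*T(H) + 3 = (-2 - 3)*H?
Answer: -596/3 ≈ -198.67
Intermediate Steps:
T(H) = -1 - 5*H/3 (T(H) = -1 + ((-2 - 3)*H)/3 = -1 + (-5*H)/3 = -1 - 5*H/3)
T(59)*2 = (-1 - 5/3*59)*2 = (-1 - 295/3)*2 = -298/3*2 = -596/3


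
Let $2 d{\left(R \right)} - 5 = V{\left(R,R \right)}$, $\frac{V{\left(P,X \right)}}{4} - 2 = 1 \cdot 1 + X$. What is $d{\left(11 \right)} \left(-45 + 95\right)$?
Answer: $1525$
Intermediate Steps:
$V{\left(P,X \right)} = 12 + 4 X$ ($V{\left(P,X \right)} = 8 + 4 \left(1 \cdot 1 + X\right) = 8 + 4 \left(1 + X\right) = 8 + \left(4 + 4 X\right) = 12 + 4 X$)
$d{\left(R \right)} = \frac{17}{2} + 2 R$ ($d{\left(R \right)} = \frac{5}{2} + \frac{12 + 4 R}{2} = \frac{5}{2} + \left(6 + 2 R\right) = \frac{17}{2} + 2 R$)
$d{\left(11 \right)} \left(-45 + 95\right) = \left(\frac{17}{2} + 2 \cdot 11\right) \left(-45 + 95\right) = \left(\frac{17}{2} + 22\right) 50 = \frac{61}{2} \cdot 50 = 1525$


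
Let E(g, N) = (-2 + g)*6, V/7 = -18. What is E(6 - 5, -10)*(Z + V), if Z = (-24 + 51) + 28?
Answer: 426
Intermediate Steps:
V = -126 (V = 7*(-18) = -126)
E(g, N) = -12 + 6*g
Z = 55 (Z = 27 + 28 = 55)
E(6 - 5, -10)*(Z + V) = (-12 + 6*(6 - 5))*(55 - 126) = (-12 + 6*1)*(-71) = (-12 + 6)*(-71) = -6*(-71) = 426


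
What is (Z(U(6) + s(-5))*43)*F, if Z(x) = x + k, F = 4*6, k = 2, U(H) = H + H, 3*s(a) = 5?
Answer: 16168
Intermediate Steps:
s(a) = 5/3 (s(a) = (1/3)*5 = 5/3)
U(H) = 2*H
F = 24
Z(x) = 2 + x (Z(x) = x + 2 = 2 + x)
(Z(U(6) + s(-5))*43)*F = ((2 + (2*6 + 5/3))*43)*24 = ((2 + (12 + 5/3))*43)*24 = ((2 + 41/3)*43)*24 = ((47/3)*43)*24 = (2021/3)*24 = 16168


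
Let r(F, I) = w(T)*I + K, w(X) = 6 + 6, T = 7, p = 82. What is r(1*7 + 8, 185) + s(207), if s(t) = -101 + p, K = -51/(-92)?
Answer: 202543/92 ≈ 2201.6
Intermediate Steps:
w(X) = 12
K = 51/92 (K = -51*(-1/92) = 51/92 ≈ 0.55435)
s(t) = -19 (s(t) = -101 + 82 = -19)
r(F, I) = 51/92 + 12*I (r(F, I) = 12*I + 51/92 = 51/92 + 12*I)
r(1*7 + 8, 185) + s(207) = (51/92 + 12*185) - 19 = (51/92 + 2220) - 19 = 204291/92 - 19 = 202543/92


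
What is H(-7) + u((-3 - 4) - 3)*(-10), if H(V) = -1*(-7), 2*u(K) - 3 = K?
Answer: 42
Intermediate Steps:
u(K) = 3/2 + K/2
H(V) = 7
H(-7) + u((-3 - 4) - 3)*(-10) = 7 + (3/2 + ((-3 - 4) - 3)/2)*(-10) = 7 + (3/2 + (-7 - 3)/2)*(-10) = 7 + (3/2 + (½)*(-10))*(-10) = 7 + (3/2 - 5)*(-10) = 7 - 7/2*(-10) = 7 + 35 = 42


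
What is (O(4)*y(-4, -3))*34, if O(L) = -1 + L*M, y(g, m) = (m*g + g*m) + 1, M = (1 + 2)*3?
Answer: 29750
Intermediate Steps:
M = 9 (M = 3*3 = 9)
y(g, m) = 1 + 2*g*m (y(g, m) = (g*m + g*m) + 1 = 2*g*m + 1 = 1 + 2*g*m)
O(L) = -1 + 9*L (O(L) = -1 + L*9 = -1 + 9*L)
(O(4)*y(-4, -3))*34 = ((-1 + 9*4)*(1 + 2*(-4)*(-3)))*34 = ((-1 + 36)*(1 + 24))*34 = (35*25)*34 = 875*34 = 29750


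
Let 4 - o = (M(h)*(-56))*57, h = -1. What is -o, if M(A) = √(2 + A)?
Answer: -3196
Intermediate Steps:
o = 3196 (o = 4 - √(2 - 1)*(-56)*57 = 4 - √1*(-56)*57 = 4 - 1*(-56)*57 = 4 - (-56)*57 = 4 - 1*(-3192) = 4 + 3192 = 3196)
-o = -1*3196 = -3196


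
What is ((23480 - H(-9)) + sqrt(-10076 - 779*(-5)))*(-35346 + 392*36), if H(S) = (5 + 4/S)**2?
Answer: -13449608522/27 - 21234*I*sqrt(6181) ≈ -4.9813e+8 - 1.6694e+6*I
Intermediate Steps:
((23480 - H(-9)) + sqrt(-10076 - 779*(-5)))*(-35346 + 392*36) = ((23480 - (4 + 5*(-9))**2/(-9)**2) + sqrt(-10076 - 779*(-5)))*(-35346 + 392*36) = ((23480 - (4 - 45)**2/81) + sqrt(-10076 + 3895))*(-35346 + 14112) = ((23480 - (-41)**2/81) + sqrt(-6181))*(-21234) = ((23480 - 1681/81) + I*sqrt(6181))*(-21234) = (1900199/81 + I*sqrt(6181))*(-21234) = -13449608522/27 - 21234*I*sqrt(6181)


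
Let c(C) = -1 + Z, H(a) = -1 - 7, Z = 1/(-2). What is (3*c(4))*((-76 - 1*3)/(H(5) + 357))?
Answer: 711/698 ≈ 1.0186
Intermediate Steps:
Z = -1/2 ≈ -0.50000
H(a) = -8
c(C) = -3/2 (c(C) = -1 - 1/2 = -3/2)
(3*c(4))*((-76 - 1*3)/(H(5) + 357)) = (3*(-3/2))*((-76 - 1*3)/(-8 + 357)) = -9*(-76 - 3)/(2*349) = -(-711)/(2*349) = -9/2*(-79/349) = 711/698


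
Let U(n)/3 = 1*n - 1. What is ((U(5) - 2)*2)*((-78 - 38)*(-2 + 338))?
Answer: -779520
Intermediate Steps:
U(n) = -3 + 3*n (U(n) = 3*(1*n - 1) = 3*(n - 1) = 3*(-1 + n) = -3 + 3*n)
((U(5) - 2)*2)*((-78 - 38)*(-2 + 338)) = (((-3 + 3*5) - 2)*2)*((-78 - 38)*(-2 + 338)) = (((-3 + 15) - 2)*2)*(-116*336) = ((12 - 2)*2)*(-38976) = (10*2)*(-38976) = 20*(-38976) = -779520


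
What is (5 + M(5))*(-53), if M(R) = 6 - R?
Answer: -318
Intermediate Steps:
(5 + M(5))*(-53) = (5 + (6 - 1*5))*(-53) = (5 + (6 - 5))*(-53) = (5 + 1)*(-53) = 6*(-53) = -318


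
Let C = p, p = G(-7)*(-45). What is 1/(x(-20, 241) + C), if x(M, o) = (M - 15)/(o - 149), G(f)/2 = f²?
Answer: -92/405755 ≈ -0.00022674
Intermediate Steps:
G(f) = 2*f²
x(M, o) = (-15 + M)/(-149 + o)
p = -4410 (p = (2*(-7)²)*(-45) = (2*49)*(-45) = 98*(-45) = -4410)
C = -4410
1/(x(-20, 241) + C) = 1/((-15 - 20)/(-149 + 241) - 4410) = 1/(-35/92 - 4410) = 1/(-405755/92) = -92/405755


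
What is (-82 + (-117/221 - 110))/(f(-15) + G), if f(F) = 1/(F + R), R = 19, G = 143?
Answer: -4364/3247 ≈ -1.3440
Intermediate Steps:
f(F) = 1/(19 + F) (f(F) = 1/(F + 19) = 1/(19 + F))
(-82 + (-117/221 - 110))/(f(-15) + G) = (-82 + (-117/221 - 110))/(1/(19 - 15) + 143) = (-82 + (-117*1/221 - 110))/(1/4 + 143) = (-82 + (-9/17 - 110))/(¼ + 143) = (-82 - 1879/17)/(573/4) = -3273/17*4/573 = -4364/3247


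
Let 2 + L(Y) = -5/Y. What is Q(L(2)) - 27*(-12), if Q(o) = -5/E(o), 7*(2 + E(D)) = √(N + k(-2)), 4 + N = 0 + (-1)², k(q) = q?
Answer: 65614/201 + 35*I*√5/201 ≈ 326.44 + 0.38937*I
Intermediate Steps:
N = -3 (N = -4 + (0 + (-1)²) = -4 + (0 + 1) = -4 + 1 = -3)
E(D) = -2 + I*√5/7 (E(D) = -2 + √(-3 - 2)/7 = -2 + √(-5)/7 = -2 + (I*√5)/7 = -2 + I*√5/7)
L(Y) = -2 - 5/Y
Q(o) = -5/(-2 + I*√5/7)
Q(L(2)) - 27*(-12) = (490/201 + 35*I*√5/201) - 27*(-12) = (490/201 + 35*I*√5/201) + 324 = 65614/201 + 35*I*√5/201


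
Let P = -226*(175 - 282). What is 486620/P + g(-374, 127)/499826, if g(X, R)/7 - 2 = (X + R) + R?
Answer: 60801338447/3021698083 ≈ 20.122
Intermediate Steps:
g(X, R) = 14 + 7*X + 14*R (g(X, R) = 14 + 7*((X + R) + R) = 14 + 7*((R + X) + R) = 14 + 7*(X + 2*R) = 14 + (7*X + 14*R) = 14 + 7*X + 14*R)
P = 24182 (P = -226*(-107) = 24182)
486620/P + g(-374, 127)/499826 = 486620/24182 + (14 + 7*(-374) + 14*127)/499826 = 486620*(1/24182) + (14 - 2618 + 1778)*(1/499826) = 243310/12091 - 826*1/499826 = 243310/12091 - 413/249913 = 60801338447/3021698083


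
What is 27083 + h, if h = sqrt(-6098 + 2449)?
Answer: 27083 + I*sqrt(3649) ≈ 27083.0 + 60.407*I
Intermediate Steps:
h = I*sqrt(3649) (h = sqrt(-3649) = I*sqrt(3649) ≈ 60.407*I)
27083 + h = 27083 + I*sqrt(3649)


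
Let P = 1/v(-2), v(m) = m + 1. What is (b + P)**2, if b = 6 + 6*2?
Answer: 289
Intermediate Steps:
v(m) = 1 + m
b = 18 (b = 6 + 12 = 18)
P = -1 (P = 1/(1 - 2) = 1/(-1) = -1)
(b + P)**2 = (18 - 1)**2 = 17**2 = 289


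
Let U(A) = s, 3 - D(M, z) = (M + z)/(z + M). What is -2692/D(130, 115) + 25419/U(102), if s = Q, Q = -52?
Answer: -95411/52 ≈ -1834.8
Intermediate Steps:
D(M, z) = 2 (D(M, z) = 3 - (M + z)/(z + M) = 3 - (M + z)/(M + z) = 3 - 1*1 = 3 - 1 = 2)
s = -52
U(A) = -52
-2692/D(130, 115) + 25419/U(102) = -2692/2 + 25419/(-52) = -2692*½ + 25419*(-1/52) = -1346 - 25419/52 = -95411/52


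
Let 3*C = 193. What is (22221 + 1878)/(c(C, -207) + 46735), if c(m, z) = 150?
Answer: 24099/46885 ≈ 0.51400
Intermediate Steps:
C = 193/3 (C = (⅓)*193 = 193/3 ≈ 64.333)
(22221 + 1878)/(c(C, -207) + 46735) = (22221 + 1878)/(150 + 46735) = 24099/46885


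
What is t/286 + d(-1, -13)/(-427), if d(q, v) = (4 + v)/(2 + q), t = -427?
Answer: -179755/122122 ≈ -1.4719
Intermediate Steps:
d(q, v) = (4 + v)/(2 + q)
t/286 + d(-1, -13)/(-427) = -427/286 + ((4 - 13)/(2 - 1))/(-427) = -427*1/286 + (-9/1)*(-1/427) = -427/286 + (1*(-9))*(-1/427) = -427/286 - 9*(-1/427) = -427/286 + 9/427 = -179755/122122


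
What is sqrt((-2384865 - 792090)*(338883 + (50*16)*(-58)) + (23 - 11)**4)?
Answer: 3*I*sqrt(103245034281) ≈ 9.6395e+5*I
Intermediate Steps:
sqrt((-2384865 - 792090)*(338883 + (50*16)*(-58)) + (23 - 11)**4) = sqrt(-3176955*(338883 + 800*(-58)) + 12**4) = sqrt(-3176955*(338883 - 46400) + 20736) = sqrt(-3176955*292483 + 20736) = sqrt(-929205329265 + 20736) = sqrt(-929205308529) = 3*I*sqrt(103245034281)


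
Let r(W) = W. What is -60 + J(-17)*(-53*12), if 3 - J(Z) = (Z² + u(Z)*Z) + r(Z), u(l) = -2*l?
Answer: -196584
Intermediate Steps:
J(Z) = 3 + Z² - Z (J(Z) = 3 - ((Z² + (-2*Z)*Z) + Z) = 3 - ((Z² - 2*Z²) + Z) = 3 - (-Z² + Z) = 3 - (Z - Z²) = 3 + (Z² - Z) = 3 + Z² - Z)
-60 + J(-17)*(-53*12) = -60 + (3 + (-17)² - 1*(-17))*(-53*12) = -60 + (3 + 289 + 17)*(-636) = -60 + 309*(-636) = -60 - 196524 = -196584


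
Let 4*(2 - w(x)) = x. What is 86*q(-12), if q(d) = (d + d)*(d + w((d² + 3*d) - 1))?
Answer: 75852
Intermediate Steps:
w(x) = 2 - x/4
q(d) = 2*d*(9/4 - d²/4 + d/4) (q(d) = (d + d)*(d + (2 - ((d² + 3*d) - 1)/4)) = (2*d)*(d + (2 - (-1 + d² + 3*d)/4)) = (2*d)*(d + (2 + (¼ - 3*d/4 - d²/4))) = (2*d)*(d + (9/4 - 3*d/4 - d²/4)) = (2*d)*(9/4 - d²/4 + d/4) = 2*d*(9/4 - d²/4 + d/4))
86*q(-12) = 86*((½)*(-12)*(9 - 12 - 1*(-12)²)) = 86*((½)*(-12)*(9 - 12 - 1*144)) = 86*((½)*(-12)*(9 - 12 - 144)) = 86*((½)*(-12)*(-147)) = 86*882 = 75852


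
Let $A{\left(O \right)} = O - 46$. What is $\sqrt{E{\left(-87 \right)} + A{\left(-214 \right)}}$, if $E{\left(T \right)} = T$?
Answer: $i \sqrt{347} \approx 18.628 i$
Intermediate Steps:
$A{\left(O \right)} = -46 + O$
$\sqrt{E{\left(-87 \right)} + A{\left(-214 \right)}} = \sqrt{-87 - 260} = \sqrt{-347} = i \sqrt{347}$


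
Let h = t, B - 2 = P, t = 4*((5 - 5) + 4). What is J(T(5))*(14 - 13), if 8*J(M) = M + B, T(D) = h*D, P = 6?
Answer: 11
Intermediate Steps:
t = 16 (t = 4*(0 + 4) = 4*4 = 16)
B = 8 (B = 2 + 6 = 8)
h = 16
T(D) = 16*D
J(M) = 1 + M/8 (J(M) = (M + 8)/8 = (8 + M)/8 = 1 + M/8)
J(T(5))*(14 - 13) = (1 + (16*5)/8)*(14 - 13) = (1 + (1/8)*80)*1 = (1 + 10)*1 = 11*1 = 11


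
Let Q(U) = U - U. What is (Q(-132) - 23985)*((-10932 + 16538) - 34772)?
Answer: 699546510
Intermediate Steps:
Q(U) = 0
(Q(-132) - 23985)*((-10932 + 16538) - 34772) = (0 - 23985)*((-10932 + 16538) - 34772) = -23985*(5606 - 34772) = -23985*(-29166) = 699546510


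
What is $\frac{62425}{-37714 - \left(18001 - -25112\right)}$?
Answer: $- \frac{62425}{80827} \approx -0.77233$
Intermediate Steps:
$\frac{62425}{-37714 - \left(18001 - -25112\right)} = \frac{62425}{-37714 - \left(18001 + 25112\right)} = \frac{62425}{-37714 - 43113} = \frac{62425}{-80827} = 62425 \left(- \frac{1}{80827}\right) = - \frac{62425}{80827}$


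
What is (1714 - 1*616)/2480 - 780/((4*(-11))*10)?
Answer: 30219/13640 ≈ 2.2155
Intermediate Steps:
(1714 - 1*616)/2480 - 780/((4*(-11))*10) = (1714 - 616)*(1/2480) - 780/((-44*10)) = 1098*(1/2480) - 780/(-440) = 549/1240 - 780*(-1/440) = 549/1240 + 39/22 = 30219/13640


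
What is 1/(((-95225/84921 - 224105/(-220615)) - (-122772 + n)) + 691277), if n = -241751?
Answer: 3746969283/3956049773622866 ≈ 9.4715e-7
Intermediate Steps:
1/(((-95225/84921 - 224105/(-220615)) - (-122772 + n)) + 691277) = 1/(((-95225/84921 - 224105/(-220615)) - (-122772 - 241751)) + 691277) = 1/(((-95225*1/84921 - 224105*(-1/220615)) - 1*(-364523)) + 691277) = 1/(((-95225/84921 + 44821/44123) + 364523) + 691277) = 1/((-395368534/3746969283 + 364523) + 691277) = 1/(1365856088578475/3746969283 + 691277) = 1/(3956049773622866/3746969283) = 3746969283/3956049773622866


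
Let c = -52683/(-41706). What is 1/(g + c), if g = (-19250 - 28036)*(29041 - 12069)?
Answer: -13902/11156883147223 ≈ -1.2460e-9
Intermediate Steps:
c = 17561/13902 (c = -52683*(-1/41706) = 17561/13902 ≈ 1.2632)
g = -802537992 (g = -47286*16972 = -802537992)
1/(g + c) = 1/(-802537992 + 17561/13902) = 1/(-11156883147223/13902) = -13902/11156883147223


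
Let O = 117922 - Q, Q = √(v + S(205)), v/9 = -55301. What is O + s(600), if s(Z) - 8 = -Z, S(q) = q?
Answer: 117330 - 4*I*√31094 ≈ 1.1733e+5 - 705.34*I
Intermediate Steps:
v = -497709 (v = 9*(-55301) = -497709)
s(Z) = 8 - Z
Q = 4*I*√31094 (Q = √(-497709 + 205) = √(-497504) = 4*I*√31094 ≈ 705.34*I)
O = 117922 - 4*I*√31094 ≈ 1.1792e+5 - 705.34*I
O + s(600) = (117922 - 4*I*√31094) + (8 - 1*600) = (117922 - 4*I*√31094) + (8 - 600) = (117922 - 4*I*√31094) - 592 = 117330 - 4*I*√31094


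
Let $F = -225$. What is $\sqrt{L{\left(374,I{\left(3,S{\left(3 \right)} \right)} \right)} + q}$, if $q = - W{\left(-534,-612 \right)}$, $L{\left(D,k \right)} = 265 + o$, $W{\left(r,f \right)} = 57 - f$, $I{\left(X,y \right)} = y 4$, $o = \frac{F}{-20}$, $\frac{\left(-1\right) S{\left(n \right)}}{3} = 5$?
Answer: $\frac{i \sqrt{1571}}{2} \approx 19.818 i$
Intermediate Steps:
$S{\left(n \right)} = -15$ ($S{\left(n \right)} = \left(-3\right) 5 = -15$)
$o = \frac{45}{4}$ ($o = - \frac{225}{-20} = \left(-225\right) \left(- \frac{1}{20}\right) = \frac{45}{4} \approx 11.25$)
$I{\left(X,y \right)} = 4 y$
$L{\left(D,k \right)} = \frac{1105}{4}$ ($L{\left(D,k \right)} = 265 + \frac{45}{4} = \frac{1105}{4}$)
$q = -669$ ($q = - (57 - -612) = - (57 + 612) = \left(-1\right) 669 = -669$)
$\sqrt{L{\left(374,I{\left(3,S{\left(3 \right)} \right)} \right)} + q} = \sqrt{\frac{1105}{4} - 669} = \sqrt{- \frac{1571}{4}} = \frac{i \sqrt{1571}}{2}$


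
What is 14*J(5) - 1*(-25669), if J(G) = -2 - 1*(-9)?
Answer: 25767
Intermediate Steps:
J(G) = 7 (J(G) = -2 + 9 = 7)
14*J(5) - 1*(-25669) = 14*7 - 1*(-25669) = 98 + 25669 = 25767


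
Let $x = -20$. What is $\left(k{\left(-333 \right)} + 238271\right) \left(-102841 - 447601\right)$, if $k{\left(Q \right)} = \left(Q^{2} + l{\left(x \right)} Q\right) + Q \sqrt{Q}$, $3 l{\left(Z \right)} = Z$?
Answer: $-193414309960 + 549891558 i \sqrt{37} \approx -1.9341 \cdot 10^{11} + 3.3449 \cdot 10^{9} i$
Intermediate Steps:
$l{\left(Z \right)} = \frac{Z}{3}$
$k{\left(Q \right)} = Q^{2} + Q^{\frac{3}{2}} - \frac{20 Q}{3}$ ($k{\left(Q \right)} = \left(Q^{2} + \frac{1}{3} \left(-20\right) Q\right) + Q \sqrt{Q} = \left(Q^{2} - \frac{20 Q}{3}\right) + Q^{\frac{3}{2}} = Q^{2} + Q^{\frac{3}{2}} - \frac{20 Q}{3}$)
$\left(k{\left(-333 \right)} + 238271\right) \left(-102841 - 447601\right) = \left(\left(\left(-333\right)^{2} + \left(-333\right)^{\frac{3}{2}} - -2220\right) + 238271\right) \left(-102841 - 447601\right) = \left(\left(110889 - 999 i \sqrt{37} + 2220\right) + 238271\right) \left(-550442\right) = \left(\left(113109 - 999 i \sqrt{37}\right) + 238271\right) \left(-550442\right) = \left(351380 - 999 i \sqrt{37}\right) \left(-550442\right) = -193414309960 + 549891558 i \sqrt{37}$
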